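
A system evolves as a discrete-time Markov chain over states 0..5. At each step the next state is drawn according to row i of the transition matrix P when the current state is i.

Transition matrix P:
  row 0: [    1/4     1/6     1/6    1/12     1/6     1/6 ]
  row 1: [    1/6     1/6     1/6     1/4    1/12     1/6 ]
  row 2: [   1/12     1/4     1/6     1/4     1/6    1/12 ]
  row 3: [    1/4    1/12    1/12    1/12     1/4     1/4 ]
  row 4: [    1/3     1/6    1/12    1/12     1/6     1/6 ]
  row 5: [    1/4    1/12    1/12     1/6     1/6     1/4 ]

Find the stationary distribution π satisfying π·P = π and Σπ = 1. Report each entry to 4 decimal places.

π = [0.2305, 0.1498, 0.1255, 0.1445, 0.1662, 0.1835]

Balance equations π_j = Σ_i π_i·P[i][j]:
  π_0 = 1/4·π_0 + 1/6·π_1 + 1/12·π_2 + 1/4·π_3 + 1/3·π_4 + 1/4·π_5
  π_1 = 1/6·π_0 + 1/6·π_1 + 1/4·π_2 + 1/12·π_3 + 1/6·π_4 + 1/12·π_5
  π_2 = 1/6·π_0 + 1/6·π_1 + 1/6·π_2 + 1/12·π_3 + 1/12·π_4 + 1/12·π_5
  π_3 = 1/12·π_0 + 1/4·π_1 + 1/4·π_2 + 1/12·π_3 + 1/12·π_4 + 1/6·π_5
  π_4 = 1/6·π_0 + 1/12·π_1 + 1/6·π_2 + 1/4·π_3 + 1/6·π_4 + 1/6·π_5
  normalize: π_0 + π_1 + π_2 + π_3 + π_4 + π_5 = 1
Solving the linear system gives exactly π = [13358/57963, 2894/19321, 7273/57963, 2792/19321, 9635/57963, 10639/57963].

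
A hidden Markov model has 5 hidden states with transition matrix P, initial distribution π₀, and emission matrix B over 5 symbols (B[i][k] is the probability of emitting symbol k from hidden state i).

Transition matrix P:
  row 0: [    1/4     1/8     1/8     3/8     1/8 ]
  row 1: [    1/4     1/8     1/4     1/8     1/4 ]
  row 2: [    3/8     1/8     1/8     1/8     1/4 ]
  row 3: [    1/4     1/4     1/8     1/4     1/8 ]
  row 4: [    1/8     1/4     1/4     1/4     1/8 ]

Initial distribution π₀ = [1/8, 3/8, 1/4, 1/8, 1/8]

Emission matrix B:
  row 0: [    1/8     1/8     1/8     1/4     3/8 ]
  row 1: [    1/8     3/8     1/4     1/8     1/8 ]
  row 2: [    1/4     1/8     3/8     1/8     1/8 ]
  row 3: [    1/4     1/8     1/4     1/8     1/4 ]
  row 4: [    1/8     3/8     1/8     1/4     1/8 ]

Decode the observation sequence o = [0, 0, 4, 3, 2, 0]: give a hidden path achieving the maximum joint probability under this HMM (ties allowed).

t=0: δ = [1.562e-02, 4.688e-02, 6.250e-02, 3.125e-02, 1.562e-02]  (obs o_0=0)
t=1: δ = [2.930e-03, 9.766e-04, 2.930e-03, 1.953e-03, 1.953e-03]  ψ = [2, 2, 1, 2, 2]  (obs o_1=0)
t=2: δ = [4.120e-04, 6.104e-05, 6.104e-05, 2.747e-04, 9.155e-05]  ψ = [2, 3, 4, 0, 2]  (obs o_2=4)
t=3: δ = [2.575e-05, 8.583e-06, 6.437e-06, 1.931e-05, 1.287e-05]  ψ = [0, 3, 0, 0, 0]  (obs o_3=3)
t=4: δ = [8.047e-07, 1.207e-06, 1.207e-06, 2.414e-06, 4.023e-07]  ψ = [0, 3, 0, 0, 0]  (obs o_4=2)
t=5: δ = [7.544e-08, 7.544e-08, 7.544e-08, 1.509e-07, 3.772e-08]  ψ = [3, 3, 1, 3, 1]  (obs o_5=0)
backtrack: best end state = 3; path = [1, 2, 0, 0, 3, 3]

path = [1, 2, 0, 0, 3, 3]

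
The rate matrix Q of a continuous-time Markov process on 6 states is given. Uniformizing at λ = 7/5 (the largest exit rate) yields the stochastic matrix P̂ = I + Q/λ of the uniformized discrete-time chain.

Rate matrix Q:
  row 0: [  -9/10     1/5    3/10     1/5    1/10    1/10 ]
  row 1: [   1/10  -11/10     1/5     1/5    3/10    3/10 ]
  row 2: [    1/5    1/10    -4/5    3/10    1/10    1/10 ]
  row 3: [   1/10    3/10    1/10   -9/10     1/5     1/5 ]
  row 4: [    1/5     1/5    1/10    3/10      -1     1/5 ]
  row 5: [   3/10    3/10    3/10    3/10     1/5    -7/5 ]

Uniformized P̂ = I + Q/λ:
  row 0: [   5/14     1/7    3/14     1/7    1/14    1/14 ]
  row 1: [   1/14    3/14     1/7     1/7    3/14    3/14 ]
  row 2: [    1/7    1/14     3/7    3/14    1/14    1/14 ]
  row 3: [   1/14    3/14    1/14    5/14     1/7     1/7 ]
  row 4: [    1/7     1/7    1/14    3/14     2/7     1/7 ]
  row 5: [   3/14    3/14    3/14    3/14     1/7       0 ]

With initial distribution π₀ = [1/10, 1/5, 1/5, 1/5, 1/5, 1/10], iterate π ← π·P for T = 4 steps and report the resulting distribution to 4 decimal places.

π = [0.1567, 0.1653, 0.1892, 0.2232, 0.1518, 0.1138]

t=0: π = [0.1000, 0.2000, 0.2000, 0.2000, 0.2000, 0.1000]
t=1: π = [0.1429, 0.1643, 0.1857, 0.2214, 0.1643, 0.1214]
t=2: π = [0.1546, 0.1658, 0.1872, 0.2240, 0.1546, 0.1138]
t=3: π = [0.1563, 0.1655, 0.1885, 0.2234, 0.1524, 0.1140]
t=4: π = [0.1567, 0.1653, 0.1892, 0.2232, 0.1518, 0.1138]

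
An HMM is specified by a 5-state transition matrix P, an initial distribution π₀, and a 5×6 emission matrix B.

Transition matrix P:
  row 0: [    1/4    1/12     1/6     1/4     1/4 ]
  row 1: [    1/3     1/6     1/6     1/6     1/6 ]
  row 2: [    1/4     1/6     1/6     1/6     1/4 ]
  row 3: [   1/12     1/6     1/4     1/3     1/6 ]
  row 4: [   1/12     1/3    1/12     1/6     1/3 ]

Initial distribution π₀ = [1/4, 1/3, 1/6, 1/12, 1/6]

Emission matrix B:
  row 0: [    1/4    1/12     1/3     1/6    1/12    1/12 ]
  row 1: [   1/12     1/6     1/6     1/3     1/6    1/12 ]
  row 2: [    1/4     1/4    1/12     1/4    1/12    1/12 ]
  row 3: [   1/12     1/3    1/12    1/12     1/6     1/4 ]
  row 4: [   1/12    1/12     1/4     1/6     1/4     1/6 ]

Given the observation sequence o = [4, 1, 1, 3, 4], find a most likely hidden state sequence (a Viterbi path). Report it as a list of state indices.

t=0: δ = [2.083e-02, 5.556e-02, 1.389e-02, 1.389e-02, 4.167e-02]  (obs o_0=4)
t=1: δ = [1.543e-03, 2.315e-03, 2.315e-03, 3.086e-03, 1.157e-03]  ψ = [1, 4, 1, 1, 4]  (obs o_1=1)
t=2: δ = [6.430e-05, 8.573e-05, 1.929e-04, 3.429e-04, 4.823e-05]  ψ = [1, 3, 3, 3, 2]  (obs o_2=1)
t=3: δ = [8.038e-06, 1.905e-05, 2.143e-05, 9.526e-06, 9.526e-06]  ψ = [2, 3, 3, 3, 3]  (obs o_3=3)
t=4: δ = [5.292e-07, 5.954e-07, 2.977e-07, 5.954e-07, 1.340e-06]  ψ = [1, 2, 2, 2, 2]  (obs o_4=4)
backtrack: best end state = 4; path = [1, 3, 3, 2, 4]

path = [1, 3, 3, 2, 4]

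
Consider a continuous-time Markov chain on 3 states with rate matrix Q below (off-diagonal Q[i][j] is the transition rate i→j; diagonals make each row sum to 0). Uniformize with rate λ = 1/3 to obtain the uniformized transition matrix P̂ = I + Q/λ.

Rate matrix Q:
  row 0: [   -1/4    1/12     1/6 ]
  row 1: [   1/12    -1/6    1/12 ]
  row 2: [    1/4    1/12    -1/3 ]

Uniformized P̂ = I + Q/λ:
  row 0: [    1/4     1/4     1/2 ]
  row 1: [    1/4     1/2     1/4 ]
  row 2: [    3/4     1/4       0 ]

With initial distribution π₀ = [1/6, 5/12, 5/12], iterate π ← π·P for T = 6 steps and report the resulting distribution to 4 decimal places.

t=0: π = [0.1667, 0.4167, 0.4167]
t=1: π = [0.4583, 0.3542, 0.1875]
t=2: π = [0.3438, 0.3385, 0.3177]
t=3: π = [0.4089, 0.3346, 0.2565]
t=4: π = [0.3783, 0.3337, 0.2881]
t=5: π = [0.3940, 0.3334, 0.2725]
t=6: π = [0.3863, 0.3334, 0.2804]

π = [0.3863, 0.3334, 0.2804]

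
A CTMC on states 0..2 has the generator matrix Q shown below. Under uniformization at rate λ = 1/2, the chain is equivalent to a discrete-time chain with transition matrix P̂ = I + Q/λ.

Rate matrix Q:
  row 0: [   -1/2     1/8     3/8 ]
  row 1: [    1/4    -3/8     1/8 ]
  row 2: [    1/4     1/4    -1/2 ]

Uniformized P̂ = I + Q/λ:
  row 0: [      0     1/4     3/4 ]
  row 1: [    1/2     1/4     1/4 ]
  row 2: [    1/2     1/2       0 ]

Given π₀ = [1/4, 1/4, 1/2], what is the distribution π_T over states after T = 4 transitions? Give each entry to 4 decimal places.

π = [0.3281, 0.3281, 0.3438]

t=0: π = [0.2500, 0.2500, 0.5000]
t=1: π = [0.3750, 0.3750, 0.2500]
t=2: π = [0.3125, 0.3125, 0.3750]
t=3: π = [0.3438, 0.3438, 0.3125]
t=4: π = [0.3281, 0.3281, 0.3438]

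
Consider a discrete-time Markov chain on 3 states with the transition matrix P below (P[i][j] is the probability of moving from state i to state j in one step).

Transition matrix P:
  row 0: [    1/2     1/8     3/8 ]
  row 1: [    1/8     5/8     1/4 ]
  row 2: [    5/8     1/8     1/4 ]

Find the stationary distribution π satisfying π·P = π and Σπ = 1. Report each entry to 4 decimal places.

Balance equations π_j = Σ_i π_i·P[i][j]:
  π_0 = 1/2·π_0 + 1/8·π_1 + 5/8·π_2
  π_1 = 1/8·π_0 + 5/8·π_1 + 1/8·π_2
  normalize: π_0 + π_1 + π_2 = 1
Solving the linear system gives exactly π = [4/9, 1/4, 11/36].

π = [0.4444, 0.2500, 0.3056]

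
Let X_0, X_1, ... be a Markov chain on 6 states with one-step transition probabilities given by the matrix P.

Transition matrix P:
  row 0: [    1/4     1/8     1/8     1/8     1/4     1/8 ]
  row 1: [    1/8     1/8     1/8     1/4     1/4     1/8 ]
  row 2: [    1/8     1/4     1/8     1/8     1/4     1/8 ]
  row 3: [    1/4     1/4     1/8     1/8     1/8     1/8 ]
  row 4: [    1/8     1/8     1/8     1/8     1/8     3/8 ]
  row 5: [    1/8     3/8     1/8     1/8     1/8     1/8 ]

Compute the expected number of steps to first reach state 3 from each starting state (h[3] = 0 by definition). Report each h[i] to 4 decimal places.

First-step conditioning: h[3] = 0; for i ≠ 3, h[i] = 1 + Σ_k P[i][k]·h[k].
  h[0] = 1 + 1/4·h[0] + 1/8·h[1] + 1/8·h[2] + 1/4·h[4] + 1/8·h[5]
  h[1] = 1 + 1/8·h[0] + 1/8·h[1] + 1/8·h[2] + 1/4·h[4] + 1/8·h[5]
  h[2] = 1 + 1/8·h[0] + 1/4·h[1] + 1/8·h[2] + 1/4·h[4] + 1/8·h[5]
  h[4] = 1 + 1/8·h[0] + 1/8·h[1] + 1/8·h[2] + 1/8·h[4] + 3/8·h[5]
  h[5] = 1 + 1/8·h[0] + 3/8·h[1] + 1/8·h[2] + 1/8·h[4] + 1/8·h[5]
Solving the 5×5 linear system over states ≠ 3 gives exactly h = [18944/2805, 16576/2805, 6216/935, 0, 6272/935, 18368/2805] (h[3] = 0 is the target).

h = [6.7537, 5.9094, 6.6481, 0.0000, 6.7080, 6.5483]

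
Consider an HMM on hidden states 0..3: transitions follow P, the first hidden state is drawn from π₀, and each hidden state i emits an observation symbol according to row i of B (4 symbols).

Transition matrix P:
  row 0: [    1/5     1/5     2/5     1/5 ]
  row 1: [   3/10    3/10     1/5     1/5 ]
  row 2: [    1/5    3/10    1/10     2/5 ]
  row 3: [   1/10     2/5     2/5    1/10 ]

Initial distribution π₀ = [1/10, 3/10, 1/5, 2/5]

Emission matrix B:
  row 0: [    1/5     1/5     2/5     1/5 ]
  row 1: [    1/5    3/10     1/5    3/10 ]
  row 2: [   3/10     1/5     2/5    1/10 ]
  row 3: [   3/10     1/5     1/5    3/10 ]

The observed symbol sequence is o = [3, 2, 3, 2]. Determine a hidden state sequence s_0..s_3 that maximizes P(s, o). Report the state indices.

path = [3, 2, 3, 2]

t=0: δ = [2.000e-02, 9.000e-02, 2.000e-02, 1.200e-01]  (obs o_0=3)
t=1: δ = [1.080e-02, 9.600e-03, 1.920e-02, 3.600e-03]  ψ = [1, 3, 3, 1]  (obs o_1=2)
t=2: δ = [7.680e-04, 1.728e-03, 4.320e-04, 2.304e-03]  ψ = [2, 2, 0, 2]  (obs o_2=3)
t=3: δ = [2.074e-04, 1.843e-04, 3.686e-04, 6.912e-05]  ψ = [1, 3, 3, 1]  (obs o_3=2)
backtrack: best end state = 2; path = [3, 2, 3, 2]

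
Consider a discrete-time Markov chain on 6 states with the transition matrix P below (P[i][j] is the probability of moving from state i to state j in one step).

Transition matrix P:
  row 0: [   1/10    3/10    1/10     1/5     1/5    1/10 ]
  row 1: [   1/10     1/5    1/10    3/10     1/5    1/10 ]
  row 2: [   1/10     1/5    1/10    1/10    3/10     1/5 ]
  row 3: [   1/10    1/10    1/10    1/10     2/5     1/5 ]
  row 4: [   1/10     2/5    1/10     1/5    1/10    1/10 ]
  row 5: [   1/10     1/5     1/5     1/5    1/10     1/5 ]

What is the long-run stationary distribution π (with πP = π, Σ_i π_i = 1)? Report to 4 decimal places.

Balance equations π_j = Σ_i π_i·P[i][j]:
  π_0 = 1/10·π_0 + 1/10·π_1 + 1/10·π_2 + 1/10·π_3 + 1/10·π_4 + 1/10·π_5
  π_1 = 3/10·π_0 + 1/5·π_1 + 1/5·π_2 + 1/10·π_3 + 2/5·π_4 + 1/5·π_5
  π_2 = 1/10·π_0 + 1/10·π_1 + 1/10·π_2 + 1/10·π_3 + 1/10·π_4 + 1/5·π_5
  π_3 = 1/5·π_0 + 3/10·π_1 + 1/10·π_2 + 1/10·π_3 + 1/5·π_4 + 1/5·π_5
  π_4 = 1/5·π_0 + 1/5·π_1 + 3/10·π_2 + 2/5·π_3 + 1/10·π_4 + 1/10·π_5
  normalize: π_0 + π_1 + π_2 + π_3 + π_4 + π_5 = 1
Solving the linear system gives exactly π = [1/10, 2814/12049, 13799/120490, 23211/120490, 25791/120490, 1750/12049].

π = [0.1000, 0.2335, 0.1145, 0.1926, 0.2141, 0.1452]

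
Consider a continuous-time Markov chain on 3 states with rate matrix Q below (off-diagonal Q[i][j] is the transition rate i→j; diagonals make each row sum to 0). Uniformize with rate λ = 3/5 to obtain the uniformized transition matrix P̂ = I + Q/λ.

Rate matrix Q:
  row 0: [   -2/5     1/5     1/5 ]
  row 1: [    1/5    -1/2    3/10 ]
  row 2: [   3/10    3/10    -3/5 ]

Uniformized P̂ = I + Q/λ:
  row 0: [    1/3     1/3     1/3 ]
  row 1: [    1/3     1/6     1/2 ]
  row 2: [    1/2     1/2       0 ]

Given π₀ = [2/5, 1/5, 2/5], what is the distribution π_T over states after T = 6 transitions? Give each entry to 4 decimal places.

π = [0.3815, 0.3267, 0.2918]

t=0: π = [0.4000, 0.2000, 0.4000]
t=1: π = [0.4000, 0.3667, 0.2333]
t=2: π = [0.3722, 0.3111, 0.3167]
t=3: π = [0.3861, 0.3343, 0.2796]
t=4: π = [0.3799, 0.3242, 0.2958]
t=5: π = [0.3826, 0.3286, 0.2888]
t=6: π = [0.3815, 0.3267, 0.2918]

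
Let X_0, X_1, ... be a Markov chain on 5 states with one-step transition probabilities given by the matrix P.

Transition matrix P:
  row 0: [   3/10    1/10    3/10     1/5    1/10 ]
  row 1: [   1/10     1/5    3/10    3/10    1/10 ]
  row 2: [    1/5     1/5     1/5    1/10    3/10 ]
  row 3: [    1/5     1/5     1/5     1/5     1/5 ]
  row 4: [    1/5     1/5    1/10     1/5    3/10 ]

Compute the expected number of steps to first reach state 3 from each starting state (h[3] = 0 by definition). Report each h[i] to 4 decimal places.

First-step conditioning: h[3] = 0; for i ≠ 3, h[i] = 1 + Σ_k P[i][k]·h[k].
  h[0] = 1 + 3/10·h[0] + 1/10·h[1] + 3/10·h[2] + 1/10·h[4]
  h[1] = 1 + 1/10·h[0] + 1/5·h[1] + 3/10·h[2] + 1/10·h[4]
  h[2] = 1 + 1/5·h[0] + 1/5·h[1] + 1/5·h[2] + 3/10·h[4]
  h[4] = 1 + 1/5·h[0] + 1/5·h[1] + 1/10·h[2] + 3/10·h[4]
Solving the 4×4 linear system over states ≠ 3 gives exactly h = [8280/1589, 7360/1589, 8900/1589, 0, 8010/1589] (h[3] = 0 is the target).

h = [5.2108, 4.6318, 5.6010, 0.0000, 5.0409]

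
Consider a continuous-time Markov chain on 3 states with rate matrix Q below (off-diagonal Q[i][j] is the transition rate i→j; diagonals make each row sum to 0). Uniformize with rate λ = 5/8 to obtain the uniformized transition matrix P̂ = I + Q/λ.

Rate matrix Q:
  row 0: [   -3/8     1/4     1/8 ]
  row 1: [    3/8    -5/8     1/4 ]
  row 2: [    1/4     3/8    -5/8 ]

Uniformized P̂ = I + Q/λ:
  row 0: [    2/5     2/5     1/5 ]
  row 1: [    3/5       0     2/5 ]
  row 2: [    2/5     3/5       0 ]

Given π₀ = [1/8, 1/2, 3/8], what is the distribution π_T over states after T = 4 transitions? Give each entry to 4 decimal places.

π = [0.4616, 0.3218, 0.2166]

t=0: π = [0.1250, 0.5000, 0.3750]
t=1: π = [0.5000, 0.2750, 0.2250]
t=2: π = [0.4550, 0.3350, 0.2100]
t=3: π = [0.4670, 0.3080, 0.2250]
t=4: π = [0.4616, 0.3218, 0.2166]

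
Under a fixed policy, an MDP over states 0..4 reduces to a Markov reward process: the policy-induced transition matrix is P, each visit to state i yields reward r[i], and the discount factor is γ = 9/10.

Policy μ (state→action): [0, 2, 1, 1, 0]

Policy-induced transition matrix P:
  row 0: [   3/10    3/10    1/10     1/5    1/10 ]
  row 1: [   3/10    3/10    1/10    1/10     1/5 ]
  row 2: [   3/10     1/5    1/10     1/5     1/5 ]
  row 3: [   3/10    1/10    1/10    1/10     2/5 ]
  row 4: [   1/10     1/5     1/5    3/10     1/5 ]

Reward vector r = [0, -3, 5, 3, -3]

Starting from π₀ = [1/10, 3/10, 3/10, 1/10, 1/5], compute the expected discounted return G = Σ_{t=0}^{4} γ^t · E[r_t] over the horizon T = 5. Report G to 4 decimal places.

t=0: π = [0.1000, 0.3000, 0.3000, 0.1000, 0.2000], E[r] = 0.3000, γ^t·E[r] = 0.300000, running G = 0.300000
t=1: π = [0.2600, 0.2300, 0.1200, 0.1800, 0.2100], E[r] = -0.1800, γ^t·E[r] = -0.162000, running G = 0.138000
t=2: π = [0.2580, 0.2310, 0.1210, 0.1800, 0.2100], E[r] = -0.1780, γ^t·E[r] = -0.144180, running G = -0.006180
t=3: π = [0.2580, 0.2309, 0.1210, 0.1799, 0.2102], E[r] = -0.1786, γ^t·E[r] = -0.130199, running G = -0.136379
t=4: π = [0.2580, 0.2309, 0.1210, 0.1799, 0.2102], E[r] = -0.1783, γ^t·E[r] = -0.116996, running G = -0.253375

G = -0.2534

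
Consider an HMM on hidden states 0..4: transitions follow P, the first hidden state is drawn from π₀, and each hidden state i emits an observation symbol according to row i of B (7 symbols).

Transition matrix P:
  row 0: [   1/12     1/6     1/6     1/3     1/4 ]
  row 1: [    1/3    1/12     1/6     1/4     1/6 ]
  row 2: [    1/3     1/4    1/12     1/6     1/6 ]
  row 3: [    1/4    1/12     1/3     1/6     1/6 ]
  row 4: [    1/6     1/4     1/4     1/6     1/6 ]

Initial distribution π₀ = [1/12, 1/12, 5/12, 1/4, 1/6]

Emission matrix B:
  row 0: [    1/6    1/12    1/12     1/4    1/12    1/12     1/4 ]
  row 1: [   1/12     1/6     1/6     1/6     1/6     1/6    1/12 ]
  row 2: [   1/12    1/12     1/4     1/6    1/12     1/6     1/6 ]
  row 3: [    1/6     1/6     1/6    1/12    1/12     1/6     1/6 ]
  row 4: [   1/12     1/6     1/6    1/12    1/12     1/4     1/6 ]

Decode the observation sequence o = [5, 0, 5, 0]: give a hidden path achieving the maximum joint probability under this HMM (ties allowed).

t=0: δ = [6.944e-03, 1.389e-02, 6.944e-02, 4.167e-02, 4.167e-02]  (obs o_0=5)
t=1: δ = [3.858e-03, 1.447e-03, 1.157e-03, 1.929e-03, 9.645e-04]  ψ = [2, 2, 3, 2, 2]  (obs o_1=0)
t=2: δ = [4.019e-05, 1.072e-04, 1.072e-04, 2.143e-04, 2.411e-04]  ψ = [1, 0, 0, 0, 0]  (obs o_2=5)
t=3: δ = [8.931e-06, 5.023e-06, 5.954e-06, 6.698e-06, 3.349e-06]  ψ = [3, 4, 3, 4, 4]  (obs o_3=0)
backtrack: best end state = 0; path = [2, 0, 3, 0]

path = [2, 0, 3, 0]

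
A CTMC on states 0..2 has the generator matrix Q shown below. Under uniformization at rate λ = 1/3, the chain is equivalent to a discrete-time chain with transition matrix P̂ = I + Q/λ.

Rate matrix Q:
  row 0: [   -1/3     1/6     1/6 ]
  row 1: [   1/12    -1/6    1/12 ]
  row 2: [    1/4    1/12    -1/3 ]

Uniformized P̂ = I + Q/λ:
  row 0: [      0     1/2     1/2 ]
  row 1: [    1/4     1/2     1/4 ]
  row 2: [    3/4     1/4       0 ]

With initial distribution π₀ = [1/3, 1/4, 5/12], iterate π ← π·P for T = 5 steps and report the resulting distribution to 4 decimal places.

t=0: π = [0.3333, 0.2500, 0.4167]
t=1: π = [0.3750, 0.3958, 0.2292]
t=2: π = [0.2708, 0.4427, 0.2865]
t=3: π = [0.3255, 0.4284, 0.2461]
t=4: π = [0.2917, 0.4385, 0.2699]
t=5: π = [0.3120, 0.4325, 0.2555]

π = [0.3120, 0.4325, 0.2555]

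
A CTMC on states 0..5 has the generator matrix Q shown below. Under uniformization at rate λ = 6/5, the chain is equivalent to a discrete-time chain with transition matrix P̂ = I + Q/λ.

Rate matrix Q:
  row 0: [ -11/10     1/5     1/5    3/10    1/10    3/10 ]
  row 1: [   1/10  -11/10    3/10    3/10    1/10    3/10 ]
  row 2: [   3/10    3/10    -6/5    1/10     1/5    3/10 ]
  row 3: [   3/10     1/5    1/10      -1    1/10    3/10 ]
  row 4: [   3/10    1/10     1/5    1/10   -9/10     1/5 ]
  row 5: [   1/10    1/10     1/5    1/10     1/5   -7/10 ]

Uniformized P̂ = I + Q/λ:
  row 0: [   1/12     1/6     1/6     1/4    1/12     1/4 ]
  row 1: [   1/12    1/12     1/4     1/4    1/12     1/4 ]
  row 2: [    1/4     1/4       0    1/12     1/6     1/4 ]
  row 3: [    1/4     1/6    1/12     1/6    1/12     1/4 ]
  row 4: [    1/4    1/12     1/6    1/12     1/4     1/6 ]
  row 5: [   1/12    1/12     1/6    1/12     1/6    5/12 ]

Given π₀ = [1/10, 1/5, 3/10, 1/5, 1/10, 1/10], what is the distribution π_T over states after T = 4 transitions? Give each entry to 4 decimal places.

π = [0.1542, 0.1316, 0.1425, 0.1435, 0.1425, 0.2858]

t=0: π = [0.1000, 0.2000, 0.3000, 0.2000, 0.1000, 0.1000]
t=1: π = [0.1833, 0.1583, 0.1167, 0.1500, 0.1333, 0.2583]
t=2: π = [0.1500, 0.1306, 0.1479, 0.1528, 0.1368, 0.2819]
t=3: π = [0.1563, 0.1332, 0.1402, 0.1428, 0.1420, 0.2856]
t=4: π = [0.1542, 0.1316, 0.1425, 0.1435, 0.1425, 0.2858]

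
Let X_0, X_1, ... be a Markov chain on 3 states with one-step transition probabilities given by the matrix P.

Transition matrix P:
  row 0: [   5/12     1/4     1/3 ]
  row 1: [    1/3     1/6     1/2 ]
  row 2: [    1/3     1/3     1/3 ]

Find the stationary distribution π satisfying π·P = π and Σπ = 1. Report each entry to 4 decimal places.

π = [0.3636, 0.2597, 0.3766]

Balance equations π_j = Σ_i π_i·P[i][j]:
  π_0 = 5/12·π_0 + 1/3·π_1 + 1/3·π_2
  π_1 = 1/4·π_0 + 1/6·π_1 + 1/3·π_2
  normalize: π_0 + π_1 + π_2 = 1
Solving the linear system gives exactly π = [4/11, 20/77, 29/77].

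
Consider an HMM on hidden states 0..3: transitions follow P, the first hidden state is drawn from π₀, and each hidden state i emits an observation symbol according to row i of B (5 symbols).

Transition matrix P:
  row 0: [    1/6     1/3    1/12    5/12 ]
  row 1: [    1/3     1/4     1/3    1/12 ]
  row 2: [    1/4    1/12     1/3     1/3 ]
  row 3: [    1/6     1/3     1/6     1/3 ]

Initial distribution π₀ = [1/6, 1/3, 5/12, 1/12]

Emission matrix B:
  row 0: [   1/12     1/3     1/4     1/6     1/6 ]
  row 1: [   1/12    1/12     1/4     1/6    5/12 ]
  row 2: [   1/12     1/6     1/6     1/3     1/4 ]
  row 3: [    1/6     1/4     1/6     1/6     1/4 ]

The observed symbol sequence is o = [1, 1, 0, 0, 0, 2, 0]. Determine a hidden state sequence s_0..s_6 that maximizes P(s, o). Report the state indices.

t=0: δ = [5.556e-02, 2.778e-02, 6.944e-02, 2.083e-02]  (obs o_0=1)
t=1: δ = [5.787e-03, 1.543e-03, 3.858e-03, 5.787e-03]  ψ = [2, 0, 2, 0]  (obs o_1=1)
t=2: δ = [8.038e-05, 1.608e-04, 1.072e-04, 4.019e-04]  ψ = [0, 0, 2, 0]  (obs o_2=0)
t=3: δ = [5.582e-06, 1.116e-05, 5.582e-06, 2.233e-05]  ψ = [3, 3, 3, 3]  (obs o_3=0)
t=4: δ = [3.101e-07, 6.202e-07, 3.101e-07, 1.240e-06]  ψ = [1, 3, 1, 3]  (obs o_4=0)
t=5: δ = [5.168e-08, 1.034e-07, 3.445e-08, 6.891e-08]  ψ = [1, 3, 1, 3]  (obs o_5=2)
t=6: δ = [2.871e-09, 2.153e-09, 2.871e-09, 3.828e-09]  ψ = [1, 1, 1, 3]  (obs o_6=0)
backtrack: best end state = 3; path = [2, 0, 3, 3, 3, 3, 3]

path = [2, 0, 3, 3, 3, 3, 3]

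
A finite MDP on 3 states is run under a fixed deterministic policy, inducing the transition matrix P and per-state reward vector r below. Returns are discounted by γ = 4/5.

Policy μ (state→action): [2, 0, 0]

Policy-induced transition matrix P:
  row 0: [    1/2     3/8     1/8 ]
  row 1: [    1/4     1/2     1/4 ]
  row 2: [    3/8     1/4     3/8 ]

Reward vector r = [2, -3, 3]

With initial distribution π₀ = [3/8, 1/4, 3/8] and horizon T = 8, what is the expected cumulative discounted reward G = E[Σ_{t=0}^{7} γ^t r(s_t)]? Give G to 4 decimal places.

t=0: π = [0.3750, 0.2500, 0.3750], E[r] = 1.1250, γ^t·E[r] = 1.125000, running G = 1.125000
t=1: π = [0.3906, 0.3594, 0.2500], E[r] = 0.4531, γ^t·E[r] = 0.362500, running G = 1.487500
t=2: π = [0.3789, 0.3887, 0.2324], E[r] = 0.2891, γ^t·E[r] = 0.185000, running G = 1.672500
t=3: π = [0.3738, 0.3945, 0.2317], E[r] = 0.2590, γ^t·E[r] = 0.132625, running G = 1.805125
t=4: π = [0.3724, 0.3954, 0.2322], E[r] = 0.2555, γ^t·E[r] = 0.104638, running G = 1.909763
t=5: π = [0.3721, 0.3954, 0.2325], E[r] = 0.2555, γ^t·E[r] = 0.083733, running G = 1.993495
t=6: π = [0.3721, 0.3954, 0.2325], E[r] = 0.2557, γ^t·E[r] = 0.067037, running G = 2.060532
t=7: π = [0.3721, 0.3954, 0.2326], E[r] = 0.2558, γ^t·E[r] = 0.053644, running G = 2.114175

G = 2.1142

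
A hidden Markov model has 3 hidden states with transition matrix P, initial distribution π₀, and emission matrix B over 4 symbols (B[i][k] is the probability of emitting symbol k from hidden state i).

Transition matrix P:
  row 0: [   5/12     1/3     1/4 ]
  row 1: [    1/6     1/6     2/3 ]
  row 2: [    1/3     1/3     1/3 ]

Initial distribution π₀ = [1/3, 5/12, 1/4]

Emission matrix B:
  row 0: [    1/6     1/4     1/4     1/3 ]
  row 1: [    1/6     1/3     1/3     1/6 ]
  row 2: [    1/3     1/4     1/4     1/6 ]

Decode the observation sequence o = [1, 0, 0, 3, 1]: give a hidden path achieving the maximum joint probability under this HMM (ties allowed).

path = [1, 2, 2, 0, 1]

t=0: δ = [8.333e-02, 1.389e-01, 6.250e-02]  (obs o_0=1)
t=1: δ = [5.787e-03, 4.630e-03, 3.086e-02]  ψ = [0, 0, 1]  (obs o_1=0)
t=2: δ = [1.715e-03, 1.715e-03, 3.429e-03]  ψ = [2, 2, 2]  (obs o_2=0)
t=3: δ = [3.810e-04, 1.905e-04, 1.905e-04]  ψ = [2, 2, 1]  (obs o_3=3)
t=4: δ = [3.969e-05, 4.234e-05, 3.175e-05]  ψ = [0, 0, 1]  (obs o_4=1)
backtrack: best end state = 1; path = [1, 2, 2, 0, 1]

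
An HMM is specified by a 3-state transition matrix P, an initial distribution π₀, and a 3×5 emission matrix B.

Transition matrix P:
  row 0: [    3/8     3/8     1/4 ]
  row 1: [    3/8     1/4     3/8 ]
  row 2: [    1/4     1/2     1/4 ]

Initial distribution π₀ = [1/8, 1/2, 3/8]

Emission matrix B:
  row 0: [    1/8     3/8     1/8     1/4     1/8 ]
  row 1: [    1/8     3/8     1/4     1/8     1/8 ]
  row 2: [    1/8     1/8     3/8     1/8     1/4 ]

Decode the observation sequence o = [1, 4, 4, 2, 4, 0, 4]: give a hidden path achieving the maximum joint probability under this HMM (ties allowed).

t=0: δ = [4.688e-02, 1.875e-01, 4.688e-02]  (obs o_0=1)
t=1: δ = [8.789e-03, 5.859e-03, 1.758e-02]  ψ = [1, 1, 1]  (obs o_1=4)
t=2: δ = [5.493e-04, 1.099e-03, 1.099e-03]  ψ = [2, 2, 2]  (obs o_2=4)
t=3: δ = [5.150e-05, 1.373e-04, 1.545e-04]  ψ = [1, 2, 1]  (obs o_3=2)
t=4: δ = [6.437e-06, 9.656e-06, 1.287e-05]  ψ = [1, 2, 1]  (obs o_4=4)
t=5: δ = [4.526e-07, 8.047e-07, 4.526e-07]  ψ = [1, 2, 1]  (obs o_5=0)
t=6: δ = [3.772e-08, 2.829e-08, 7.544e-08]  ψ = [1, 2, 1]  (obs o_6=4)
backtrack: best end state = 2; path = [1, 2, 2, 1, 2, 1, 2]

path = [1, 2, 2, 1, 2, 1, 2]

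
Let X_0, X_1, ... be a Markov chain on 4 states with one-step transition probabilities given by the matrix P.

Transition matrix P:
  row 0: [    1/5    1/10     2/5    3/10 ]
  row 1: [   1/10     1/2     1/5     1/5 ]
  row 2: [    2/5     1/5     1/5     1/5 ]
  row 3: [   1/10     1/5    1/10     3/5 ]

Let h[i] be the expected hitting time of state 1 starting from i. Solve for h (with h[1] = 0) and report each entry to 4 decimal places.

h = [6.1364, 0.0000, 5.6818, 5.4545]

First-step conditioning: h[1] = 0; for i ≠ 1, h[i] = 1 + Σ_k P[i][k]·h[k].
  h[0] = 1 + 1/5·h[0] + 2/5·h[2] + 3/10·h[3]
  h[2] = 1 + 2/5·h[0] + 1/5·h[2] + 1/5·h[3]
  h[3] = 1 + 1/10·h[0] + 1/10·h[2] + 3/5·h[3]
Solving the 3×3 linear system over states ≠ 1 gives exactly h = [135/22, 0, 125/22, 60/11] (h[1] = 0 is the target).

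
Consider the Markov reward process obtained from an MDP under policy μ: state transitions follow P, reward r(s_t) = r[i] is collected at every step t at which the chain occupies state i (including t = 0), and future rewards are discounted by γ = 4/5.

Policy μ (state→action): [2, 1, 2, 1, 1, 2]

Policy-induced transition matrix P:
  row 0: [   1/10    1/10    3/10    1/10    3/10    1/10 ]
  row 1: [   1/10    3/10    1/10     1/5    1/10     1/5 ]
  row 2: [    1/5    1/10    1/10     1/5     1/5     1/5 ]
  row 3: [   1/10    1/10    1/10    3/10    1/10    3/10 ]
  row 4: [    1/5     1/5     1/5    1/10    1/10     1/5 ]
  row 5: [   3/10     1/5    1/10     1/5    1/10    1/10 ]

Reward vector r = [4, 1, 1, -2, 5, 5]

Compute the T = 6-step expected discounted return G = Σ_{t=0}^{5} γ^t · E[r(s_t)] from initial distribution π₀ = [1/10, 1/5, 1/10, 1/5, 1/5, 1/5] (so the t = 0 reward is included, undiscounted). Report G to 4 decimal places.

t=0: π = [0.1000, 0.2000, 0.1000, 0.2000, 0.2000, 0.2000], E[r] = 2.3000, γ^t·E[r] = 2.300000, running G = 2.300000
t=1: π = [0.1700, 0.1800, 0.1400, 0.1900, 0.1300, 0.1900], E[r] = 2.2200, γ^t·E[r] = 1.776000, running G = 4.076000
t=2: π = [0.1650, 0.1680, 0.1470, 0.1890, 0.1480, 0.1830], E[r] = 2.2520, γ^t·E[r] = 1.441280, running G = 5.517280
t=3: π = [0.1661, 0.1667, 0.1478, 0.1876, 0.1477, 0.1841], E[r] = 2.2627, γ^t·E[r] = 1.158502, running G = 6.675782
t=4: π = [0.1664, 0.1665, 0.1480, 0.1874, 0.1480, 0.1837], E[r] = 2.2639, γ^t·E[r] = 0.927306, running G = 7.603088
t=5: π = [0.1663, 0.1665, 0.1481, 0.1873, 0.1481, 0.1837], E[r] = 2.2643, γ^t·E[r] = 0.741978, running G = 8.345066

G = 8.3451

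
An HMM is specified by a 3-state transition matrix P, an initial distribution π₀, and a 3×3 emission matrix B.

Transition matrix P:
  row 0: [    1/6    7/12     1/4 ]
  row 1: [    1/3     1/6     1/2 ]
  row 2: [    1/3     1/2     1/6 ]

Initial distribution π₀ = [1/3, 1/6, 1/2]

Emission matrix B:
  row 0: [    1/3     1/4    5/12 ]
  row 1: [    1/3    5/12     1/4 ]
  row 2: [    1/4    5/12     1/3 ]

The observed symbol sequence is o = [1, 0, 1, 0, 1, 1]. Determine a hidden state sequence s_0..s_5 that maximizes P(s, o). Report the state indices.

t=0: δ = [8.333e-02, 6.944e-02, 2.083e-01]  (obs o_0=1)
t=1: δ = [2.315e-02, 3.472e-02, 8.681e-03]  ψ = [2, 2, 1]  (obs o_1=0)
t=2: δ = [2.894e-03, 5.626e-03, 7.234e-03]  ψ = [1, 0, 1]  (obs o_2=1)
t=3: δ = [8.038e-04, 1.206e-03, 7.033e-04]  ψ = [2, 2, 1]  (obs o_3=0)
t=4: δ = [1.005e-04, 1.954e-04, 2.512e-04]  ψ = [1, 0, 1]  (obs o_4=1)
t=5: δ = [2.093e-05, 5.233e-05, 4.070e-05]  ψ = [2, 2, 1]  (obs o_5=1)
backtrack: best end state = 1; path = [2, 1, 2, 1, 2, 1]

path = [2, 1, 2, 1, 2, 1]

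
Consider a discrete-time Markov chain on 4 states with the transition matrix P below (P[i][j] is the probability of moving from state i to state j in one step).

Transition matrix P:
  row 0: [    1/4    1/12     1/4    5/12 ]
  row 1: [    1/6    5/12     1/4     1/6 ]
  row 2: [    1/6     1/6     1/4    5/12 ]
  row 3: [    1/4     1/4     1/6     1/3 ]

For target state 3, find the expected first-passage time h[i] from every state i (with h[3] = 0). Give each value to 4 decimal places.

First-step conditioning: h[3] = 0; for i ≠ 3, h[i] = 1 + Σ_k P[i][k]·h[k].
  h[0] = 1 + 1/4·h[0] + 1/12·h[1] + 1/4·h[2]
  h[1] = 1 + 1/6·h[0] + 5/12·h[1] + 1/4·h[2]
  h[2] = 1 + 1/6·h[0] + 1/6·h[1] + 1/4·h[2]
Solving the 3×3 linear system over states ≠ 3 gives exactly h = [384/145, 528/145, 396/145, 0] (h[3] = 0 is the target).

h = [2.6483, 3.6414, 2.7310, 0.0000]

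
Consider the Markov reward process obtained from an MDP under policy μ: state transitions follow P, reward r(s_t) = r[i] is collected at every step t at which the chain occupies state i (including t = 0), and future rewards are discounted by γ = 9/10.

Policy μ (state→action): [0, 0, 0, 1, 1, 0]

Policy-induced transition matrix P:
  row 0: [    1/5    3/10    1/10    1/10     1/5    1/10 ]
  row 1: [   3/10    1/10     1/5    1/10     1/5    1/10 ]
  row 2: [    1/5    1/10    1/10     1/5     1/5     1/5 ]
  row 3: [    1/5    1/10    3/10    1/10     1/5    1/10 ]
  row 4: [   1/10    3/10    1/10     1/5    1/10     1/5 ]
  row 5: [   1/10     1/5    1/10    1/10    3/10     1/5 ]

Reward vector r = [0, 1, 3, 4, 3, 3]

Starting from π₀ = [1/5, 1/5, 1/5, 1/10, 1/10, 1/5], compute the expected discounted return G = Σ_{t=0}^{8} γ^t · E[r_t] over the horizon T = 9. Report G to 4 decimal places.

t=0: π = [0.2000, 0.2000, 0.2000, 0.1000, 0.1000, 0.2000], E[r] = 2.1000, γ^t·E[r] = 2.100000, running G = 2.100000
t=1: π = [0.1900, 0.1800, 0.1400, 0.1300, 0.2100, 0.1500], E[r] = 2.2000, γ^t·E[r] = 1.980000, running G = 4.080000
t=2: π = [0.1820, 0.1950, 0.1440, 0.1350, 0.1940, 0.1500], E[r] = 2.1990, γ^t·E[r] = 1.781190, running G = 5.861190
t=3: π = [0.1851, 0.1902, 0.1465, 0.1338, 0.1956, 0.1488], E[r] = 2.1981, γ^t·E[r] = 1.602415, running G = 7.463605
t=4: π = [0.1846, 0.1910, 0.1458, 0.1342, 0.1953, 0.1491], E[r] = 2.1984, γ^t·E[r] = 1.442390, running G = 8.905995
t=5: π = [0.1847, 0.1909, 0.1459, 0.1341, 0.1954, 0.1490], E[r] = 2.1983, γ^t·E[r] = 1.298103, running G = 10.204098
t=6: π = [0.1846, 0.1909, 0.1459, 0.1341, 0.1954, 0.1490], E[r] = 2.1984, γ^t·E[r] = 1.168301, running G = 11.372399
t=7: π = [0.1847, 0.1909, 0.1459, 0.1341, 0.1954, 0.1490], E[r] = 2.1984, γ^t·E[r] = 1.051470, running G = 12.423869
t=8: π = [0.1847, 0.1909, 0.1459, 0.1341, 0.1954, 0.1490], E[r] = 2.1984, γ^t·E[r] = 0.946323, running G = 13.370192

G = 13.3702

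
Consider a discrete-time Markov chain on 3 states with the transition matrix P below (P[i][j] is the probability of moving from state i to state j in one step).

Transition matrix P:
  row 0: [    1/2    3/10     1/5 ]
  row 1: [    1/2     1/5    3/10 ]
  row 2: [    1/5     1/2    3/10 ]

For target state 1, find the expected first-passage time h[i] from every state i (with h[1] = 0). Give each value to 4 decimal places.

h = [2.9032, 0.0000, 2.2581]

First-step conditioning: h[1] = 0; for i ≠ 1, h[i] = 1 + Σ_k P[i][k]·h[k].
  h[0] = 1 + 1/2·h[0] + 1/5·h[2]
  h[2] = 1 + 1/5·h[0] + 3/10·h[2]
Solving the 2×2 linear system over states ≠ 1 gives exactly h = [90/31, 0, 70/31] (h[1] = 0 is the target).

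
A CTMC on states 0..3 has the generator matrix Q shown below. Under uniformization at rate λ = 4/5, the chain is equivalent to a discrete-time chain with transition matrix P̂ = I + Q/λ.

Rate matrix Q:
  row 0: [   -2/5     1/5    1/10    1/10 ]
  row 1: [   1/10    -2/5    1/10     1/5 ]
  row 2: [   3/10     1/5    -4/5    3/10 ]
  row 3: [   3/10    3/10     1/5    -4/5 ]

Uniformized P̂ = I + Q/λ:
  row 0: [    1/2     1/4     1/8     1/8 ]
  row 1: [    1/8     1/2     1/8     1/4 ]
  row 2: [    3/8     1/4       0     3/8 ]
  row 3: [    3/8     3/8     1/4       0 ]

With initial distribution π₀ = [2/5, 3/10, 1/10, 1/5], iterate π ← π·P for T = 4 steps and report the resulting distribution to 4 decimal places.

π = [0.3253, 0.3629, 0.1309, 0.1809]

t=0: π = [0.4000, 0.3000, 0.1000, 0.2000]
t=1: π = [0.3500, 0.3500, 0.1375, 0.1625]
t=2: π = [0.3313, 0.3578, 0.1281, 0.1828]
t=3: π = [0.3270, 0.3623, 0.1318, 0.1789]
t=4: π = [0.3253, 0.3629, 0.1309, 0.1809]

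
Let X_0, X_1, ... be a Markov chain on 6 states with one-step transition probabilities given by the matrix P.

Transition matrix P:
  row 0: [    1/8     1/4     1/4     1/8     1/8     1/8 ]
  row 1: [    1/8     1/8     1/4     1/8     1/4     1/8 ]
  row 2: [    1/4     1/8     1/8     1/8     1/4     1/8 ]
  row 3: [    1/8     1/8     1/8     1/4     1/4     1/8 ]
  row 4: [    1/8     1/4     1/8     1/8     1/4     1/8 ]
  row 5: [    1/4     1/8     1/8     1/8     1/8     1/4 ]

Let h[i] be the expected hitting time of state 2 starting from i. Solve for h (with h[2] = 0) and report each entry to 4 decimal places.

First-step conditioning: h[2] = 0; for i ≠ 2, h[i] = 1 + Σ_k P[i][k]·h[k].
  h[0] = 1 + 1/8·h[0] + 1/4·h[1] + 1/8·h[3] + 1/8·h[4] + 1/8·h[5]
  h[1] = 1 + 1/8·h[0] + 1/8·h[1] + 1/8·h[3] + 1/4·h[4] + 1/8·h[5]
  h[3] = 1 + 1/8·h[0] + 1/8·h[1] + 1/4·h[3] + 1/4·h[4] + 1/8·h[5]
  h[4] = 1 + 1/8·h[0] + 1/4·h[1] + 1/8·h[3] + 1/4·h[4] + 1/8·h[5]
  h[5] = 1 + 1/4·h[0] + 1/8·h[1] + 1/8·h[3] + 1/8·h[4] + 1/4·h[5]
Solving the 5×5 linear system over states ≠ 2 gives exactly h = [21/4, 16/3, 0, 128/21, 6, 503/84] (h[2] = 0 is the target).

h = [5.2500, 5.3333, 0.0000, 6.0952, 6.0000, 5.9881]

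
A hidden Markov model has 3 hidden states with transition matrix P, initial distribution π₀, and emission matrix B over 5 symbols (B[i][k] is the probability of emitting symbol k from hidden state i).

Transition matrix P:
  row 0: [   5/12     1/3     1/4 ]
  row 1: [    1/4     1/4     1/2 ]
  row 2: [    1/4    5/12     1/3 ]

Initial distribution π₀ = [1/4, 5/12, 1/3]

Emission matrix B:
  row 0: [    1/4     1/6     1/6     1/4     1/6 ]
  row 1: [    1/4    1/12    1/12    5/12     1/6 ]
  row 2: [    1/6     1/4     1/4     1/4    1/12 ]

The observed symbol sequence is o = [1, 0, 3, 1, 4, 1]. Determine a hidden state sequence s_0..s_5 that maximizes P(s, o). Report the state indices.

path = [2, 1, 1, 2, 1, 2]

t=0: δ = [4.167e-02, 3.472e-02, 8.333e-02]  (obs o_0=1)
t=1: δ = [5.208e-03, 8.681e-03, 4.630e-03]  ψ = [2, 2, 2]  (obs o_1=0)
t=2: δ = [5.425e-04, 9.042e-04, 1.085e-03]  ψ = [0, 1, 1]  (obs o_2=3)
t=3: δ = [4.521e-05, 3.768e-05, 1.130e-04]  ψ = [2, 2, 1]  (obs o_3=1)
t=4: δ = [4.710e-06, 7.849e-06, 3.140e-06]  ψ = [2, 2, 2]  (obs o_4=4)
t=5: δ = [3.270e-07, 1.635e-07, 9.811e-07]  ψ = [0, 1, 1]  (obs o_5=1)
backtrack: best end state = 2; path = [2, 1, 1, 2, 1, 2]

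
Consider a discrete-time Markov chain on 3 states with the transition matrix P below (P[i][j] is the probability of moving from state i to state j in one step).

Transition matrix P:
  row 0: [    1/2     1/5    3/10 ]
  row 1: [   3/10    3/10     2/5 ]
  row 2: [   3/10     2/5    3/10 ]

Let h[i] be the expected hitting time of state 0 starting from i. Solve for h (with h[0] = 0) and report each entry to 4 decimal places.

h = [0.0000, 3.3333, 3.3333]

First-step conditioning: h[0] = 0; for i ≠ 0, h[i] = 1 + Σ_k P[i][k]·h[k].
  h[1] = 1 + 3/10·h[1] + 2/5·h[2]
  h[2] = 1 + 2/5·h[1] + 3/10·h[2]
Solving the 2×2 linear system over states ≠ 0 gives exactly h = [0, 10/3, 10/3] (h[0] = 0 is the target).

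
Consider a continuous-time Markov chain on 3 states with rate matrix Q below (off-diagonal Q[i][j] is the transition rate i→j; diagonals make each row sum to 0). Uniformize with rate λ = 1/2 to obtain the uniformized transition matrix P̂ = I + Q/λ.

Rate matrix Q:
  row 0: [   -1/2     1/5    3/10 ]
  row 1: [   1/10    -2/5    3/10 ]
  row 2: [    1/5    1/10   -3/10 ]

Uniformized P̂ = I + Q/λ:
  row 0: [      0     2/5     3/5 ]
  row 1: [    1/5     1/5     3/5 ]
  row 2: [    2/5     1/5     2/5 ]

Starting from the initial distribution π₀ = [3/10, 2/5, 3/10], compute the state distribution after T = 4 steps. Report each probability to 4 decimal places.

π = [0.2514, 0.2490, 0.4997]

t=0: π = [0.3000, 0.4000, 0.3000]
t=1: π = [0.2000, 0.2600, 0.5400]
t=2: π = [0.2680, 0.2400, 0.4920]
t=3: π = [0.2448, 0.2536, 0.5016]
t=4: π = [0.2514, 0.2490, 0.4997]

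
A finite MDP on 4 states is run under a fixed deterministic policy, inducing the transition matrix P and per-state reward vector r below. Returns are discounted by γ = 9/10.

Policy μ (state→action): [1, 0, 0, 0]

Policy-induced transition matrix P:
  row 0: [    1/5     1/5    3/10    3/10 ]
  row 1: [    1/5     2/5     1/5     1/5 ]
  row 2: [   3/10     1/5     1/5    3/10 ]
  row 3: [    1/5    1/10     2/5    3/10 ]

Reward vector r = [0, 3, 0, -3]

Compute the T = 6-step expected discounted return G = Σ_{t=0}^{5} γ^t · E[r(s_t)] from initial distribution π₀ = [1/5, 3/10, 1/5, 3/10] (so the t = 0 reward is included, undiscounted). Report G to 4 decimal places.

t=0: π = [0.2000, 0.3000, 0.2000, 0.3000], E[r] = 0.0000, γ^t·E[r] = 0.000000, running G = 0.000000
t=1: π = [0.2200, 0.2300, 0.2800, 0.2700], E[r] = -0.1200, γ^t·E[r] = -0.108000, running G = -0.108000
t=2: π = [0.2280, 0.2190, 0.2760, 0.2770], E[r] = -0.1740, γ^t·E[r] = -0.140940, running G = -0.248940
t=3: π = [0.2276, 0.2161, 0.2782, 0.2781], E[r] = -0.1860, γ^t·E[r] = -0.135594, running G = -0.384534
t=4: π = [0.2278, 0.2154, 0.2784, 0.2784], E[r] = -0.1889, γ^t·E[r] = -0.123964, running G = -0.508498
t=5: π = [0.2278, 0.2152, 0.2785, 0.2785], E[r] = -0.1896, γ^t·E[r] = -0.111985, running G = -0.620483

G = -0.6205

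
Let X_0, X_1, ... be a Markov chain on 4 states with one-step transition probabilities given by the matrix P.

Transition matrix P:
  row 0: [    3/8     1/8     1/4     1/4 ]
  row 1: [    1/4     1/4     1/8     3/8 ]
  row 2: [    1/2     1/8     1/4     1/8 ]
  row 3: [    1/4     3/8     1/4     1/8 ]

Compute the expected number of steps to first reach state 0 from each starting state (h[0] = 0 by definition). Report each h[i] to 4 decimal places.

h = [0.0000, 3.3882, 2.4471, 3.2941]

First-step conditioning: h[0] = 0; for i ≠ 0, h[i] = 1 + Σ_k P[i][k]·h[k].
  h[1] = 1 + 1/4·h[1] + 1/8·h[2] + 3/8·h[3]
  h[2] = 1 + 1/8·h[1] + 1/4·h[2] + 1/8·h[3]
  h[3] = 1 + 3/8·h[1] + 1/4·h[2] + 1/8·h[3]
Solving the 3×3 linear system over states ≠ 0 gives exactly h = [0, 288/85, 208/85, 56/17] (h[0] = 0 is the target).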